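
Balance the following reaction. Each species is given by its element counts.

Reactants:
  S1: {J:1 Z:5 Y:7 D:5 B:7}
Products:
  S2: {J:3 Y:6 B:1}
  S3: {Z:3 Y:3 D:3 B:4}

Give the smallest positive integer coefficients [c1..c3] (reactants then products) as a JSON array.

J: 3·1 = 3 | 1·3+5·0 = 3
Z: 3·5 = 15 | 1·0+5·3 = 15
Y: 3·7 = 21 | 1·6+5·3 = 21
D: 3·5 = 15 | 1·0+5·3 = 15
B: 3·7 = 21 | 1·1+5·4 = 21
gcd(3,1,5) = 1

Coefficients: [3, 1, 5]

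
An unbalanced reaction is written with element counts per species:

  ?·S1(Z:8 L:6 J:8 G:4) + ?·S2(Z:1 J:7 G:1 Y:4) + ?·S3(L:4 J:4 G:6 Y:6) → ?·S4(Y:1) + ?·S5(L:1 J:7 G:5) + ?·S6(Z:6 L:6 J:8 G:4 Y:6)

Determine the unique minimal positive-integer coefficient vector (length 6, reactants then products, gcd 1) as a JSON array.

Z: 2·8+2·1+2·0 = 18 | 2·0+2·0+3·6 = 18
L: 2·6+2·0+2·4 = 20 | 2·0+2·1+3·6 = 20
J: 2·8+2·7+2·4 = 38 | 2·0+2·7+3·8 = 38
G: 2·4+2·1+2·6 = 22 | 2·0+2·5+3·4 = 22
Y: 2·0+2·4+2·6 = 20 | 2·1+2·0+3·6 = 20
gcd(2,2,2,2,2,3) = 1

Coefficients: [2, 2, 2, 2, 2, 3]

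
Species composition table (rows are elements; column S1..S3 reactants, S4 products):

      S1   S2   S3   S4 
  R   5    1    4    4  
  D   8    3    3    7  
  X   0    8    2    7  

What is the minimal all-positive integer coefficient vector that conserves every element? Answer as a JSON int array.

R: 3·5+5·1+1·4 = 24 | 6·4 = 24
D: 3·8+5·3+1·3 = 42 | 6·7 = 42
X: 3·0+5·8+1·2 = 42 | 6·7 = 42
gcd(3,5,1,6) = 1

Coefficients: [3, 5, 1, 6]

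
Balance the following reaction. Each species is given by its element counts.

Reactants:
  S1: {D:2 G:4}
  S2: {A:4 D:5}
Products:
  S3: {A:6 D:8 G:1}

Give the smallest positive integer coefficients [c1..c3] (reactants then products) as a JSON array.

Coefficients: [1, 6, 4]

A: 1·0+6·4 = 24 | 4·6 = 24
D: 1·2+6·5 = 32 | 4·8 = 32
G: 1·4+6·0 = 4 | 4·1 = 4
gcd(1,6,4) = 1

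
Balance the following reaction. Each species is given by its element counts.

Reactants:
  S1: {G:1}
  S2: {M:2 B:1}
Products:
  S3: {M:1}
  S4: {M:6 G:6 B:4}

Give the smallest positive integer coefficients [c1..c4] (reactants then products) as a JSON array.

M: 6·0+4·2 = 8 | 2·1+1·6 = 8
G: 6·1+4·0 = 6 | 2·0+1·6 = 6
B: 6·0+4·1 = 4 | 2·0+1·4 = 4
gcd(6,4,2,1) = 1

Coefficients: [6, 4, 2, 1]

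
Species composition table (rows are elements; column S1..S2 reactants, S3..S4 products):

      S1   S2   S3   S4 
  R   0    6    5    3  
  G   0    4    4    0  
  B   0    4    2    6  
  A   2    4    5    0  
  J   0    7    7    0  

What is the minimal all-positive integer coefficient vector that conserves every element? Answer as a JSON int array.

Coefficients: [3, 6, 6, 2]

R: 3·0+6·6 = 36 | 6·5+2·3 = 36
G: 3·0+6·4 = 24 | 6·4+2·0 = 24
B: 3·0+6·4 = 24 | 6·2+2·6 = 24
A: 3·2+6·4 = 30 | 6·5+2·0 = 30
J: 3·0+6·7 = 42 | 6·7+2·0 = 42
gcd(3,6,6,2) = 1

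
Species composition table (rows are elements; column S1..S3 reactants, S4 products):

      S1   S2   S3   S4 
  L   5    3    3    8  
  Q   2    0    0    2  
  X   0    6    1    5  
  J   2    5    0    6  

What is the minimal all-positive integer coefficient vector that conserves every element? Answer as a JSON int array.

L: 5·5+4·3+1·3 = 40 | 5·8 = 40
Q: 5·2+4·0+1·0 = 10 | 5·2 = 10
X: 5·0+4·6+1·1 = 25 | 5·5 = 25
J: 5·2+4·5+1·0 = 30 | 5·6 = 30
gcd(5,4,1,5) = 1

Coefficients: [5, 4, 1, 5]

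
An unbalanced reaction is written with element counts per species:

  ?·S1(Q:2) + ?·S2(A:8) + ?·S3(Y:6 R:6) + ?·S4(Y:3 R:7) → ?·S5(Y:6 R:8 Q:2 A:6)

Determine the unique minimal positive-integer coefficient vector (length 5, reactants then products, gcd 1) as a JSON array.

Y: 4·0+3·0+3·6+2·3 = 24 | 4·6 = 24
R: 4·0+3·0+3·6+2·7 = 32 | 4·8 = 32
Q: 4·2+3·0+3·0+2·0 = 8 | 4·2 = 8
A: 4·0+3·8+3·0+2·0 = 24 | 4·6 = 24
gcd(4,3,3,2,4) = 1

Coefficients: [4, 3, 3, 2, 4]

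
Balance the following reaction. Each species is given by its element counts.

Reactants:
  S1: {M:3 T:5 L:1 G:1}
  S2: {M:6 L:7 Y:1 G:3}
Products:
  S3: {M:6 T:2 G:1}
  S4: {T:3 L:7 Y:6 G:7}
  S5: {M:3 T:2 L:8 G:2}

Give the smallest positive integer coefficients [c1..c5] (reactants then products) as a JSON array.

M: 5·3+6·6 = 51 | 6·6+1·0+5·3 = 51
T: 5·5+6·0 = 25 | 6·2+1·3+5·2 = 25
L: 5·1+6·7 = 47 | 6·0+1·7+5·8 = 47
Y: 5·0+6·1 = 6 | 6·0+1·6+5·0 = 6
G: 5·1+6·3 = 23 | 6·1+1·7+5·2 = 23
gcd(5,6,6,1,5) = 1

Coefficients: [5, 6, 6, 1, 5]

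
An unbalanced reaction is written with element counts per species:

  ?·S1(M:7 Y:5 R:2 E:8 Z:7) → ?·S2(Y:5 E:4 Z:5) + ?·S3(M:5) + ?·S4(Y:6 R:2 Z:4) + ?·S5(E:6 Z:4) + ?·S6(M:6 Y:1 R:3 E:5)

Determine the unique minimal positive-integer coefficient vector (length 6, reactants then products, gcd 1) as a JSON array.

M: 6·7 = 42 | 2·0+6·5+3·0+5·0+2·6 = 42
Y: 6·5 = 30 | 2·5+6·0+3·6+5·0+2·1 = 30
R: 6·2 = 12 | 2·0+6·0+3·2+5·0+2·3 = 12
E: 6·8 = 48 | 2·4+6·0+3·0+5·6+2·5 = 48
Z: 6·7 = 42 | 2·5+6·0+3·4+5·4+2·0 = 42
gcd(6,2,6,3,5,2) = 1

Coefficients: [6, 2, 6, 3, 5, 2]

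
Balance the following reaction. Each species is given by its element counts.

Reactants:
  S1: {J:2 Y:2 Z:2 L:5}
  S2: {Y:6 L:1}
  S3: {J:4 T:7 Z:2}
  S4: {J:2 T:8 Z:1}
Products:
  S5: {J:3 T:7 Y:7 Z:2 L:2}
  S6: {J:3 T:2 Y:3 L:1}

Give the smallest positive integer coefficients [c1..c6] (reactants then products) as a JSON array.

Coefficients: [1, 6, 3, 2, 5, 1]

J: 1·2+6·0+3·4+2·2 = 18 | 5·3+1·3 = 18
T: 1·0+6·0+3·7+2·8 = 37 | 5·7+1·2 = 37
Y: 1·2+6·6+3·0+2·0 = 38 | 5·7+1·3 = 38
Z: 1·2+6·0+3·2+2·1 = 10 | 5·2+1·0 = 10
L: 1·5+6·1+3·0+2·0 = 11 | 5·2+1·1 = 11
gcd(1,6,3,2,5,1) = 1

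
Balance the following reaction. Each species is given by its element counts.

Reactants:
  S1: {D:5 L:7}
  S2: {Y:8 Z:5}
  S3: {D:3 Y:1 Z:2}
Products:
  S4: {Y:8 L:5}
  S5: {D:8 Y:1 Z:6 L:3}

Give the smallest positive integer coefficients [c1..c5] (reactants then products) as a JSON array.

D: 5·5+4·0+5·3 = 40 | 4·0+5·8 = 40
Y: 5·0+4·8+5·1 = 37 | 4·8+5·1 = 37
Z: 5·0+4·5+5·2 = 30 | 4·0+5·6 = 30
L: 5·7+4·0+5·0 = 35 | 4·5+5·3 = 35
gcd(5,4,5,4,5) = 1

Coefficients: [5, 4, 5, 4, 5]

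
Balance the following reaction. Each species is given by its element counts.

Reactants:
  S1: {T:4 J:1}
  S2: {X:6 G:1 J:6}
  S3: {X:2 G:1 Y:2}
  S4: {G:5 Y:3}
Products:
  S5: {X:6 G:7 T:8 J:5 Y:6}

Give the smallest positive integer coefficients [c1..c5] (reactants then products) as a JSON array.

Coefficients: [4, 1, 3, 2, 2]

X: 4·0+1·6+3·2+2·0 = 12 | 2·6 = 12
G: 4·0+1·1+3·1+2·5 = 14 | 2·7 = 14
T: 4·4+1·0+3·0+2·0 = 16 | 2·8 = 16
J: 4·1+1·6+3·0+2·0 = 10 | 2·5 = 10
Y: 4·0+1·0+3·2+2·3 = 12 | 2·6 = 12
gcd(4,1,3,2,2) = 1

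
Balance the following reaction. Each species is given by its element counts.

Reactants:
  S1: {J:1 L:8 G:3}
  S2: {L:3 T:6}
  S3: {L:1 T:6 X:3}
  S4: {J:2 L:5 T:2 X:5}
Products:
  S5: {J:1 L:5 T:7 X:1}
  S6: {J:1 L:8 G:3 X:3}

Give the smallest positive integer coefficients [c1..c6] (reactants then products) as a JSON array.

Coefficients: [3, 3, 1, 2, 4, 3]

J: 3·1+3·0+1·0+2·2 = 7 | 4·1+3·1 = 7
L: 3·8+3·3+1·1+2·5 = 44 | 4·5+3·8 = 44
G: 3·3+3·0+1·0+2·0 = 9 | 4·0+3·3 = 9
T: 3·0+3·6+1·6+2·2 = 28 | 4·7+3·0 = 28
X: 3·0+3·0+1·3+2·5 = 13 | 4·1+3·3 = 13
gcd(3,3,1,2,4,3) = 1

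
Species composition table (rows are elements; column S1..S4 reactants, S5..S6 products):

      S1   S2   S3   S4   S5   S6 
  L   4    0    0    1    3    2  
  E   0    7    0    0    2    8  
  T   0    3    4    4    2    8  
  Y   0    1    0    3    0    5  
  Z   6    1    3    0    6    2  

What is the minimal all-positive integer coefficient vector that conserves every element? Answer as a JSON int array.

Coefficients: [5, 4, 2, 2, 6, 2]

L: 5·4+4·0+2·0+2·1 = 22 | 6·3+2·2 = 22
E: 5·0+4·7+2·0+2·0 = 28 | 6·2+2·8 = 28
T: 5·0+4·3+2·4+2·4 = 28 | 6·2+2·8 = 28
Y: 5·0+4·1+2·0+2·3 = 10 | 6·0+2·5 = 10
Z: 5·6+4·1+2·3+2·0 = 40 | 6·6+2·2 = 40
gcd(5,4,2,2,6,2) = 1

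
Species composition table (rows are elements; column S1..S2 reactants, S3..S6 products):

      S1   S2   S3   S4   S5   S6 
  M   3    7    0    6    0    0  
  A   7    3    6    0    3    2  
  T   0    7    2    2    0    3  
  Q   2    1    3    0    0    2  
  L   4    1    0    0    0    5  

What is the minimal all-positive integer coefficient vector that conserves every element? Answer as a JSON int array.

M: 3·3+3·7 = 30 | 1·0+5·6+6·0+3·0 = 30
A: 3·7+3·3 = 30 | 1·6+5·0+6·3+3·2 = 30
T: 3·0+3·7 = 21 | 1·2+5·2+6·0+3·3 = 21
Q: 3·2+3·1 = 9 | 1·3+5·0+6·0+3·2 = 9
L: 3·4+3·1 = 15 | 1·0+5·0+6·0+3·5 = 15
gcd(3,3,1,5,6,3) = 1

Coefficients: [3, 3, 1, 5, 6, 3]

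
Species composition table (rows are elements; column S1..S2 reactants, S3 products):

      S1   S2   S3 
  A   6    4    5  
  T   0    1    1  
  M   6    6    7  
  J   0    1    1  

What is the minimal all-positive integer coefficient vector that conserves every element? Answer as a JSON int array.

Coefficients: [1, 6, 6]

A: 1·6+6·4 = 30 | 6·5 = 30
T: 1·0+6·1 = 6 | 6·1 = 6
M: 1·6+6·6 = 42 | 6·7 = 42
J: 1·0+6·1 = 6 | 6·1 = 6
gcd(1,6,6) = 1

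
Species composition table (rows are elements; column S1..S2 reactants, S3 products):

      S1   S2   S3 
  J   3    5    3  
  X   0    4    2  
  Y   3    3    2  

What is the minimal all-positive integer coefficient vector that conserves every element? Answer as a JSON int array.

J: 1·3+3·5 = 18 | 6·3 = 18
X: 1·0+3·4 = 12 | 6·2 = 12
Y: 1·3+3·3 = 12 | 6·2 = 12
gcd(1,3,6) = 1

Coefficients: [1, 3, 6]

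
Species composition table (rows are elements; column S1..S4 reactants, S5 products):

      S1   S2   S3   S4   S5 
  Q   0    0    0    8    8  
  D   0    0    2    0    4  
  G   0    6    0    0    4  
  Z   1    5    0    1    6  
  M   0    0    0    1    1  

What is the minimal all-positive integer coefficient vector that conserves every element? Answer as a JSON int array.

Q: 5·0+2·0+6·0+3·8 = 24 | 3·8 = 24
D: 5·0+2·0+6·2+3·0 = 12 | 3·4 = 12
G: 5·0+2·6+6·0+3·0 = 12 | 3·4 = 12
Z: 5·1+2·5+6·0+3·1 = 18 | 3·6 = 18
M: 5·0+2·0+6·0+3·1 = 3 | 3·1 = 3
gcd(5,2,6,3,3) = 1

Coefficients: [5, 2, 6, 3, 3]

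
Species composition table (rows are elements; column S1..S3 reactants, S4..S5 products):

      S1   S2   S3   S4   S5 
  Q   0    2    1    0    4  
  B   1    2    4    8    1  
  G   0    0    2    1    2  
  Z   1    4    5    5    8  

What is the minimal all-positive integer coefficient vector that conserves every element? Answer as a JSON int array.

Q: 2·0+5·2+6·1 = 16 | 4·0+4·4 = 16
B: 2·1+5·2+6·4 = 36 | 4·8+4·1 = 36
G: 2·0+5·0+6·2 = 12 | 4·1+4·2 = 12
Z: 2·1+5·4+6·5 = 52 | 4·5+4·8 = 52
gcd(2,5,6,4,4) = 1

Coefficients: [2, 5, 6, 4, 4]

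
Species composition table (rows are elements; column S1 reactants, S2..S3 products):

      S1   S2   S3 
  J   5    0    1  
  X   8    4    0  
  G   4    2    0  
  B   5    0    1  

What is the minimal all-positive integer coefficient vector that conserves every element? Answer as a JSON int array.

Coefficients: [1, 2, 5]

J: 1·5 = 5 | 2·0+5·1 = 5
X: 1·8 = 8 | 2·4+5·0 = 8
G: 1·4 = 4 | 2·2+5·0 = 4
B: 1·5 = 5 | 2·0+5·1 = 5
gcd(1,2,5) = 1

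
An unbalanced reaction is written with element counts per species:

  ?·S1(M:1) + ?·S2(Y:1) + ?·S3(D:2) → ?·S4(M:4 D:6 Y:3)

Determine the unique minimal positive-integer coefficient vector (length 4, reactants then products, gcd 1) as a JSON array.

M: 4·1+3·0+3·0 = 4 | 1·4 = 4
D: 4·0+3·0+3·2 = 6 | 1·6 = 6
Y: 4·0+3·1+3·0 = 3 | 1·3 = 3
gcd(4,3,3,1) = 1

Coefficients: [4, 3, 3, 1]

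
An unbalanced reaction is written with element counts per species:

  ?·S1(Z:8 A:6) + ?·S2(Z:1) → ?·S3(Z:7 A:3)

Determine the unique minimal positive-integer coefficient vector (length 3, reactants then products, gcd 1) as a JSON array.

Coefficients: [1, 6, 2]

Z: 1·8+6·1 = 14 | 2·7 = 14
A: 1·6+6·0 = 6 | 2·3 = 6
gcd(1,6,2) = 1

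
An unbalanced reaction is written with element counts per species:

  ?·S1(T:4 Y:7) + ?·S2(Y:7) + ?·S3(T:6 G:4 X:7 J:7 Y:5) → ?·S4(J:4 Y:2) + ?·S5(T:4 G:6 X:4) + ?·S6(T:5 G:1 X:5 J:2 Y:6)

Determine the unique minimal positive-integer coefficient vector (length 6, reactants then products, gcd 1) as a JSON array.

T: 1·4+1·0+4·6 = 28 | 5·0+2·4+4·5 = 28
G: 1·0+1·0+4·4 = 16 | 5·0+2·6+4·1 = 16
X: 1·0+1·0+4·7 = 28 | 5·0+2·4+4·5 = 28
J: 1·0+1·0+4·7 = 28 | 5·4+2·0+4·2 = 28
Y: 1·7+1·7+4·5 = 34 | 5·2+2·0+4·6 = 34
gcd(1,1,4,5,2,4) = 1

Coefficients: [1, 1, 4, 5, 2, 4]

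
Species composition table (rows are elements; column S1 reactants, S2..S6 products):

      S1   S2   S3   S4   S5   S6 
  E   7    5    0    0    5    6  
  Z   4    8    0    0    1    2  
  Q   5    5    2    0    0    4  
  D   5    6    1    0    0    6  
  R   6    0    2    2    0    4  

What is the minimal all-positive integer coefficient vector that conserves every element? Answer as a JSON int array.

E: 3·7 = 21 | 1·5+3·0+4·0+2·5+1·6 = 21
Z: 3·4 = 12 | 1·8+3·0+4·0+2·1+1·2 = 12
Q: 3·5 = 15 | 1·5+3·2+4·0+2·0+1·4 = 15
D: 3·5 = 15 | 1·6+3·1+4·0+2·0+1·6 = 15
R: 3·6 = 18 | 1·0+3·2+4·2+2·0+1·4 = 18
gcd(3,1,3,4,2,1) = 1

Coefficients: [3, 1, 3, 4, 2, 1]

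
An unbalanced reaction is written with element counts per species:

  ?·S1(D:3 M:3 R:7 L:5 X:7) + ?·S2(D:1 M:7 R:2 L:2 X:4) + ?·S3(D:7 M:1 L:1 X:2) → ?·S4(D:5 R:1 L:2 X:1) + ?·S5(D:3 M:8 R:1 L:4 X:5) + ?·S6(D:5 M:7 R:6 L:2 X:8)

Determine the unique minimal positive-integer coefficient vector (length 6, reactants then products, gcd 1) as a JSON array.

D: 2·3+5·1+4·7 = 39 | 3·5+3·3+3·5 = 39
M: 2·3+5·7+4·1 = 45 | 3·0+3·8+3·7 = 45
R: 2·7+5·2+4·0 = 24 | 3·1+3·1+3·6 = 24
L: 2·5+5·2+4·1 = 24 | 3·2+3·4+3·2 = 24
X: 2·7+5·4+4·2 = 42 | 3·1+3·5+3·8 = 42
gcd(2,5,4,3,3,3) = 1

Coefficients: [2, 5, 4, 3, 3, 3]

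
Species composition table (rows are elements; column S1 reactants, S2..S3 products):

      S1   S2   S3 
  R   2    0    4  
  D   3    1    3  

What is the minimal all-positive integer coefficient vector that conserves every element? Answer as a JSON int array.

Coefficients: [2, 3, 1]

R: 2·2 = 4 | 3·0+1·4 = 4
D: 2·3 = 6 | 3·1+1·3 = 6
gcd(2,3,1) = 1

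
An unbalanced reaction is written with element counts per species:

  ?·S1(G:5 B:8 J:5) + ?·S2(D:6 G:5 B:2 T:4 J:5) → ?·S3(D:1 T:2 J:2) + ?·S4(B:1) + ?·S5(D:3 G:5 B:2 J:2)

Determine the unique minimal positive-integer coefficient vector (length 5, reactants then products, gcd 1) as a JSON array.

Coefficients: [1, 3, 6, 6, 4]

D: 1·0+3·6 = 18 | 6·1+6·0+4·3 = 18
G: 1·5+3·5 = 20 | 6·0+6·0+4·5 = 20
B: 1·8+3·2 = 14 | 6·0+6·1+4·2 = 14
T: 1·0+3·4 = 12 | 6·2+6·0+4·0 = 12
J: 1·5+3·5 = 20 | 6·2+6·0+4·2 = 20
gcd(1,3,6,6,4) = 1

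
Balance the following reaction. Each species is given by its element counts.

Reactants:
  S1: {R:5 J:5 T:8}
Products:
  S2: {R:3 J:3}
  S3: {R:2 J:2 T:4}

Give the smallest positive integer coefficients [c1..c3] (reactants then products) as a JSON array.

R: 3·5 = 15 | 1·3+6·2 = 15
J: 3·5 = 15 | 1·3+6·2 = 15
T: 3·8 = 24 | 1·0+6·4 = 24
gcd(3,1,6) = 1

Coefficients: [3, 1, 6]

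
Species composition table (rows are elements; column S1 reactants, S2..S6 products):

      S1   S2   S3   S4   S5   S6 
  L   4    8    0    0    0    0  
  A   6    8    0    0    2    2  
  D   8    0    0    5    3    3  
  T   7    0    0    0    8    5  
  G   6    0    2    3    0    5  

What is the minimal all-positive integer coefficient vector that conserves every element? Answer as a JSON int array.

Coefficients: [6, 3, 4, 6, 4, 2]

L: 6·4 = 24 | 3·8+4·0+6·0+4·0+2·0 = 24
A: 6·6 = 36 | 3·8+4·0+6·0+4·2+2·2 = 36
D: 6·8 = 48 | 3·0+4·0+6·5+4·3+2·3 = 48
T: 6·7 = 42 | 3·0+4·0+6·0+4·8+2·5 = 42
G: 6·6 = 36 | 3·0+4·2+6·3+4·0+2·5 = 36
gcd(6,3,4,6,4,2) = 1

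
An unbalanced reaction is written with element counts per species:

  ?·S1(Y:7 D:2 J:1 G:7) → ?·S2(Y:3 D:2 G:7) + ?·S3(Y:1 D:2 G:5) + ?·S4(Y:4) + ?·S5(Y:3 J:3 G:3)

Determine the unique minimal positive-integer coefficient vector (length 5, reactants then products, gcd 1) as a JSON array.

Coefficients: [6, 3, 3, 6, 2]

Y: 6·7 = 42 | 3·3+3·1+6·4+2·3 = 42
D: 6·2 = 12 | 3·2+3·2+6·0+2·0 = 12
J: 6·1 = 6 | 3·0+3·0+6·0+2·3 = 6
G: 6·7 = 42 | 3·7+3·5+6·0+2·3 = 42
gcd(6,3,3,6,2) = 1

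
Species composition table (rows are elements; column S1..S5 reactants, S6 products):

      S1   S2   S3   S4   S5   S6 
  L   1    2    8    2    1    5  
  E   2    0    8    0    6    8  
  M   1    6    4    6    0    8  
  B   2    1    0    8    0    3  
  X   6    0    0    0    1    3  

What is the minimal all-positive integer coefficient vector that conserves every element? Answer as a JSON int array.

L: 2·1+6·2+1·8+1·2+6·1 = 30 | 6·5 = 30
E: 2·2+6·0+1·8+1·0+6·6 = 48 | 6·8 = 48
M: 2·1+6·6+1·4+1·6+6·0 = 48 | 6·8 = 48
B: 2·2+6·1+1·0+1·8+6·0 = 18 | 6·3 = 18
X: 2·6+6·0+1·0+1·0+6·1 = 18 | 6·3 = 18
gcd(2,6,1,1,6,6) = 1

Coefficients: [2, 6, 1, 1, 6, 6]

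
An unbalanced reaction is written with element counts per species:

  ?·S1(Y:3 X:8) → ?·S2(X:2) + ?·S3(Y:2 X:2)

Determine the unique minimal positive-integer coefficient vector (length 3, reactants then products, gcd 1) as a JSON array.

Coefficients: [2, 5, 3]

Y: 2·3 = 6 | 5·0+3·2 = 6
X: 2·8 = 16 | 5·2+3·2 = 16
gcd(2,5,3) = 1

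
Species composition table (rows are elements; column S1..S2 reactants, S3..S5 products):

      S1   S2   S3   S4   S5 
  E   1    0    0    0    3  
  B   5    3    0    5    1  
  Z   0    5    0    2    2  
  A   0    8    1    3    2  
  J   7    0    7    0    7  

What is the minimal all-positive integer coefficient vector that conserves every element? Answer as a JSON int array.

E: 3·1+2·0 = 3 | 2·0+4·0+1·3 = 3
B: 3·5+2·3 = 21 | 2·0+4·5+1·1 = 21
Z: 3·0+2·5 = 10 | 2·0+4·2+1·2 = 10
A: 3·0+2·8 = 16 | 2·1+4·3+1·2 = 16
J: 3·7+2·0 = 21 | 2·7+4·0+1·7 = 21
gcd(3,2,2,4,1) = 1

Coefficients: [3, 2, 2, 4, 1]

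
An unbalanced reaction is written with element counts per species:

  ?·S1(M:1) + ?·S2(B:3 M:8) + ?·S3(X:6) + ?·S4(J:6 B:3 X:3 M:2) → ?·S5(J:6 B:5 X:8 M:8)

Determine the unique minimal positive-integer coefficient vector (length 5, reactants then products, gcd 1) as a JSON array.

J: 4·0+4·0+5·0+6·6 = 36 | 6·6 = 36
B: 4·0+4·3+5·0+6·3 = 30 | 6·5 = 30
X: 4·0+4·0+5·6+6·3 = 48 | 6·8 = 48
M: 4·1+4·8+5·0+6·2 = 48 | 6·8 = 48
gcd(4,4,5,6,6) = 1

Coefficients: [4, 4, 5, 6, 6]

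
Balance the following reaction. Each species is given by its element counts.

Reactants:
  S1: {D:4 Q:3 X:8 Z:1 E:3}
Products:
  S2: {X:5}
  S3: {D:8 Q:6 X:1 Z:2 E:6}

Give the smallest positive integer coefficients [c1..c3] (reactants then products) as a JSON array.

Coefficients: [2, 3, 1]

D: 2·4 = 8 | 3·0+1·8 = 8
Q: 2·3 = 6 | 3·0+1·6 = 6
X: 2·8 = 16 | 3·5+1·1 = 16
Z: 2·1 = 2 | 3·0+1·2 = 2
E: 2·3 = 6 | 3·0+1·6 = 6
gcd(2,3,1) = 1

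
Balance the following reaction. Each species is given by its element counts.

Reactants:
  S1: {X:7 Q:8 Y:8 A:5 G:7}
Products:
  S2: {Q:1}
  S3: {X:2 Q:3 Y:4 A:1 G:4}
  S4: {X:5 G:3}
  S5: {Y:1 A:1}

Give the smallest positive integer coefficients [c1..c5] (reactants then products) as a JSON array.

Coefficients: [1, 5, 1, 1, 4]

X: 1·7 = 7 | 5·0+1·2+1·5+4·0 = 7
Q: 1·8 = 8 | 5·1+1·3+1·0+4·0 = 8
Y: 1·8 = 8 | 5·0+1·4+1·0+4·1 = 8
A: 1·5 = 5 | 5·0+1·1+1·0+4·1 = 5
G: 1·7 = 7 | 5·0+1·4+1·3+4·0 = 7
gcd(1,5,1,1,4) = 1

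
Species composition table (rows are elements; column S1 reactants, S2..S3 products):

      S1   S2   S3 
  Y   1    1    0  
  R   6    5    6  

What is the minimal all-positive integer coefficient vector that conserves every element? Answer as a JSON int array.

Coefficients: [6, 6, 1]

Y: 6·1 = 6 | 6·1+1·0 = 6
R: 6·6 = 36 | 6·5+1·6 = 36
gcd(6,6,1) = 1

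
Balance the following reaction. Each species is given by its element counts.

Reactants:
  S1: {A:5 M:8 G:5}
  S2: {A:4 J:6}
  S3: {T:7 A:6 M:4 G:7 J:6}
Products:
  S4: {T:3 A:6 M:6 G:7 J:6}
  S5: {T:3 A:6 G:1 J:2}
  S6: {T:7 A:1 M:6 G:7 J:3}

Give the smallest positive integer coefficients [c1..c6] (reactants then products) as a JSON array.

Coefficients: [2, 1, 5, 4, 3, 2]

T: 2·0+1·0+5·7 = 35 | 4·3+3·3+2·7 = 35
A: 2·5+1·4+5·6 = 44 | 4·6+3·6+2·1 = 44
M: 2·8+1·0+5·4 = 36 | 4·6+3·0+2·6 = 36
G: 2·5+1·0+5·7 = 45 | 4·7+3·1+2·7 = 45
J: 2·0+1·6+5·6 = 36 | 4·6+3·2+2·3 = 36
gcd(2,1,5,4,3,2) = 1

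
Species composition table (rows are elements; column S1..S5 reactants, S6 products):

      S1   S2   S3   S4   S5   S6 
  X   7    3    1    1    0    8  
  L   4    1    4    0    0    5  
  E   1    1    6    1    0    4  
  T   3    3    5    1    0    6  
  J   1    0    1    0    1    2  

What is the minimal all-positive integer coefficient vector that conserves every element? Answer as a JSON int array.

X: 5·7+2·3+2·1+5·1+5·0 = 48 | 6·8 = 48
L: 5·4+2·1+2·4+5·0+5·0 = 30 | 6·5 = 30
E: 5·1+2·1+2·6+5·1+5·0 = 24 | 6·4 = 24
T: 5·3+2·3+2·5+5·1+5·0 = 36 | 6·6 = 36
J: 5·1+2·0+2·1+5·0+5·1 = 12 | 6·2 = 12
gcd(5,2,2,5,5,6) = 1

Coefficients: [5, 2, 2, 5, 5, 6]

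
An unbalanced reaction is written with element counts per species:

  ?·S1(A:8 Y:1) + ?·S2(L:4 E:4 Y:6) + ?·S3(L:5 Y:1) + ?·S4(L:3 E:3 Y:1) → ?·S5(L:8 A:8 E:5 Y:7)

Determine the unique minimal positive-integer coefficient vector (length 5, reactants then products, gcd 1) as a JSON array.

Coefficients: [5, 4, 3, 3, 5]

L: 5·0+4·4+3·5+3·3 = 40 | 5·8 = 40
A: 5·8+4·0+3·0+3·0 = 40 | 5·8 = 40
E: 5·0+4·4+3·0+3·3 = 25 | 5·5 = 25
Y: 5·1+4·6+3·1+3·1 = 35 | 5·7 = 35
gcd(5,4,3,3,5) = 1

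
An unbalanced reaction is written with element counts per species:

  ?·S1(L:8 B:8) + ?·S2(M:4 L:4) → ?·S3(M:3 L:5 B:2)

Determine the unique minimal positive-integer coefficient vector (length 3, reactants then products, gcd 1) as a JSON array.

M: 1·0+3·4 = 12 | 4·3 = 12
L: 1·8+3·4 = 20 | 4·5 = 20
B: 1·8+3·0 = 8 | 4·2 = 8
gcd(1,3,4) = 1

Coefficients: [1, 3, 4]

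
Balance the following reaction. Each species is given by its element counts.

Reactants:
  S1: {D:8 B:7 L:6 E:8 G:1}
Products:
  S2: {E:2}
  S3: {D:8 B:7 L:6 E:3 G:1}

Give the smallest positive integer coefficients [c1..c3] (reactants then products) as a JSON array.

D: 2·8 = 16 | 5·0+2·8 = 16
B: 2·7 = 14 | 5·0+2·7 = 14
L: 2·6 = 12 | 5·0+2·6 = 12
E: 2·8 = 16 | 5·2+2·3 = 16
G: 2·1 = 2 | 5·0+2·1 = 2
gcd(2,5,2) = 1

Coefficients: [2, 5, 2]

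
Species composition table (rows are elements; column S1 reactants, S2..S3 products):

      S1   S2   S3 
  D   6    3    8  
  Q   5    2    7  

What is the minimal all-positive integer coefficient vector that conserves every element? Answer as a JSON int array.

D: 5·6 = 30 | 2·3+3·8 = 30
Q: 5·5 = 25 | 2·2+3·7 = 25
gcd(5,2,3) = 1

Coefficients: [5, 2, 3]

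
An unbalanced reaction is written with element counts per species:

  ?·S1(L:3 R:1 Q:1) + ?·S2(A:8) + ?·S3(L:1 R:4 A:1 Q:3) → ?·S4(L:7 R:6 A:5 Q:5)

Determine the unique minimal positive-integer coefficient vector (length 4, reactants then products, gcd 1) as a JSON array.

Coefficients: [4, 1, 2, 2]

L: 4·3+1·0+2·1 = 14 | 2·7 = 14
R: 4·1+1·0+2·4 = 12 | 2·6 = 12
A: 4·0+1·8+2·1 = 10 | 2·5 = 10
Q: 4·1+1·0+2·3 = 10 | 2·5 = 10
gcd(4,1,2,2) = 1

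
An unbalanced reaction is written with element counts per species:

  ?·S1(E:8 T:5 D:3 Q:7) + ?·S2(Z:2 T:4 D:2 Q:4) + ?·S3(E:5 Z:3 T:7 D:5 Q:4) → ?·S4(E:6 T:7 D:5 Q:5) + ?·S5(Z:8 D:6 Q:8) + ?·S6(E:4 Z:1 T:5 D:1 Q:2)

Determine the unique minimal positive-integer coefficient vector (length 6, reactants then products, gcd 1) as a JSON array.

Coefficients: [3, 2, 6, 5, 2, 6]

E: 3·8+2·0+6·5 = 54 | 5·6+2·0+6·4 = 54
Z: 3·0+2·2+6·3 = 22 | 5·0+2·8+6·1 = 22
T: 3·5+2·4+6·7 = 65 | 5·7+2·0+6·5 = 65
D: 3·3+2·2+6·5 = 43 | 5·5+2·6+6·1 = 43
Q: 3·7+2·4+6·4 = 53 | 5·5+2·8+6·2 = 53
gcd(3,2,6,5,2,6) = 1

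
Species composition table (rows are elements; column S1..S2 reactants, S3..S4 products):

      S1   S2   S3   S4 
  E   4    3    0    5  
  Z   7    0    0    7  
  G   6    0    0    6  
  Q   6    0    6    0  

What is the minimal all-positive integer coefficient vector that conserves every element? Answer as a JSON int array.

Coefficients: [3, 1, 3, 3]

E: 3·4+1·3 = 15 | 3·0+3·5 = 15
Z: 3·7+1·0 = 21 | 3·0+3·7 = 21
G: 3·6+1·0 = 18 | 3·0+3·6 = 18
Q: 3·6+1·0 = 18 | 3·6+3·0 = 18
gcd(3,1,3,3) = 1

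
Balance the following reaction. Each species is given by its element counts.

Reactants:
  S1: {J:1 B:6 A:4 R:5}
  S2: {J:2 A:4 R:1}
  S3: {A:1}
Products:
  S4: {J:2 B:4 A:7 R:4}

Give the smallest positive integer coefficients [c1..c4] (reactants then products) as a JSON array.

Coefficients: [2, 2, 5, 3]

J: 2·1+2·2+5·0 = 6 | 3·2 = 6
B: 2·6+2·0+5·0 = 12 | 3·4 = 12
A: 2·4+2·4+5·1 = 21 | 3·7 = 21
R: 2·5+2·1+5·0 = 12 | 3·4 = 12
gcd(2,2,5,3) = 1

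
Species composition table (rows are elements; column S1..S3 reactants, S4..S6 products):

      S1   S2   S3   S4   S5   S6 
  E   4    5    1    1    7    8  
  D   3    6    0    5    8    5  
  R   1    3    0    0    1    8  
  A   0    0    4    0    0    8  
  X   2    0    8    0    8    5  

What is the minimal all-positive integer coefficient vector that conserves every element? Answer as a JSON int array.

Coefficients: [1, 6, 4, 1, 3, 2]

E: 1·4+6·5+4·1 = 38 | 1·1+3·7+2·8 = 38
D: 1·3+6·6+4·0 = 39 | 1·5+3·8+2·5 = 39
R: 1·1+6·3+4·0 = 19 | 1·0+3·1+2·8 = 19
A: 1·0+6·0+4·4 = 16 | 1·0+3·0+2·8 = 16
X: 1·2+6·0+4·8 = 34 | 1·0+3·8+2·5 = 34
gcd(1,6,4,1,3,2) = 1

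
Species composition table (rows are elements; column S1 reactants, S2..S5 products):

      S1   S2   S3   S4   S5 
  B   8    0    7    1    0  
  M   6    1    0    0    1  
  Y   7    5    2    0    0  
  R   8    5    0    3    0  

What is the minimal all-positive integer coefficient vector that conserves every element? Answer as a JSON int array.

B: 1·8 = 8 | 1·0+1·7+1·1+5·0 = 8
M: 1·6 = 6 | 1·1+1·0+1·0+5·1 = 6
Y: 1·7 = 7 | 1·5+1·2+1·0+5·0 = 7
R: 1·8 = 8 | 1·5+1·0+1·3+5·0 = 8
gcd(1,1,1,1,5) = 1

Coefficients: [1, 1, 1, 1, 5]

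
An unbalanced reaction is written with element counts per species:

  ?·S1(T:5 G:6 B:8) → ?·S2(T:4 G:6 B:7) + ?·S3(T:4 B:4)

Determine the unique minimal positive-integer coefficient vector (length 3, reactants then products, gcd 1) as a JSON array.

T: 4·5 = 20 | 4·4+1·4 = 20
G: 4·6 = 24 | 4·6+1·0 = 24
B: 4·8 = 32 | 4·7+1·4 = 32
gcd(4,4,1) = 1

Coefficients: [4, 4, 1]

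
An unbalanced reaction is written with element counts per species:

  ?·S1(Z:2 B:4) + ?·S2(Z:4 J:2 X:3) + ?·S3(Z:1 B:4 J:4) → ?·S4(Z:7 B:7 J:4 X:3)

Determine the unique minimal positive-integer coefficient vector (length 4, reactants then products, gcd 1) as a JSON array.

Z: 5·2+4·4+2·1 = 28 | 4·7 = 28
B: 5·4+4·0+2·4 = 28 | 4·7 = 28
J: 5·0+4·2+2·4 = 16 | 4·4 = 16
X: 5·0+4·3+2·0 = 12 | 4·3 = 12
gcd(5,4,2,4) = 1

Coefficients: [5, 4, 2, 4]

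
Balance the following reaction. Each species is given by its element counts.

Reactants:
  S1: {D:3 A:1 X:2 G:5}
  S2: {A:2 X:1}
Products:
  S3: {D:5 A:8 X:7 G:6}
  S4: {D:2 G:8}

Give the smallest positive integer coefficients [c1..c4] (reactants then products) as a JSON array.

Coefficients: [4, 6, 2, 1]

D: 4·3+6·0 = 12 | 2·5+1·2 = 12
A: 4·1+6·2 = 16 | 2·8+1·0 = 16
X: 4·2+6·1 = 14 | 2·7+1·0 = 14
G: 4·5+6·0 = 20 | 2·6+1·8 = 20
gcd(4,6,2,1) = 1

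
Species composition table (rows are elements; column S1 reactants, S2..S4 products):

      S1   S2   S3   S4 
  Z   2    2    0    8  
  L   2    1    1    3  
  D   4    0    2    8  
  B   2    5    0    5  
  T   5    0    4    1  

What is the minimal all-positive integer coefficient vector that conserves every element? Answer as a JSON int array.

Z: 5·2 = 10 | 1·2+6·0+1·8 = 10
L: 5·2 = 10 | 1·1+6·1+1·3 = 10
D: 5·4 = 20 | 1·0+6·2+1·8 = 20
B: 5·2 = 10 | 1·5+6·0+1·5 = 10
T: 5·5 = 25 | 1·0+6·4+1·1 = 25
gcd(5,1,6,1) = 1

Coefficients: [5, 1, 6, 1]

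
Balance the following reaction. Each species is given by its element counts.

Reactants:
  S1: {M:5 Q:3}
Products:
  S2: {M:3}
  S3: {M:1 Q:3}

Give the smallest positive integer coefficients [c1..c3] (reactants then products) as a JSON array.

M: 3·5 = 15 | 4·3+3·1 = 15
Q: 3·3 = 9 | 4·0+3·3 = 9
gcd(3,4,3) = 1

Coefficients: [3, 4, 3]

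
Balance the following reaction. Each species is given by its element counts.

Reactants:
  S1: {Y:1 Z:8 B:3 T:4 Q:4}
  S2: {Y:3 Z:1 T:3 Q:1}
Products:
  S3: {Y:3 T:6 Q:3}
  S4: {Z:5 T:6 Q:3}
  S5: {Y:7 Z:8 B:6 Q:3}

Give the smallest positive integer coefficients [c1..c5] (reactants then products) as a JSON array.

Y: 6·1+6·3 = 24 | 1·3+6·0+3·7 = 24
Z: 6·8+6·1 = 54 | 1·0+6·5+3·8 = 54
B: 6·3+6·0 = 18 | 1·0+6·0+3·6 = 18
T: 6·4+6·3 = 42 | 1·6+6·6+3·0 = 42
Q: 6·4+6·1 = 30 | 1·3+6·3+3·3 = 30
gcd(6,6,1,6,3) = 1

Coefficients: [6, 6, 1, 6, 3]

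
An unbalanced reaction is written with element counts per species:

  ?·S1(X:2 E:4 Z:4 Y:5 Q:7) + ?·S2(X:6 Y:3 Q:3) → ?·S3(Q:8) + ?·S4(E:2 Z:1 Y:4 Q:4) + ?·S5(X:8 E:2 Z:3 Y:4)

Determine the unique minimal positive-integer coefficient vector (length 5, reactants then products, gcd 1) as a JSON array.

Coefficients: [4, 4, 3, 4, 4]

X: 4·2+4·6 = 32 | 3·0+4·0+4·8 = 32
E: 4·4+4·0 = 16 | 3·0+4·2+4·2 = 16
Z: 4·4+4·0 = 16 | 3·0+4·1+4·3 = 16
Y: 4·5+4·3 = 32 | 3·0+4·4+4·4 = 32
Q: 4·7+4·3 = 40 | 3·8+4·4+4·0 = 40
gcd(4,4,3,4,4) = 1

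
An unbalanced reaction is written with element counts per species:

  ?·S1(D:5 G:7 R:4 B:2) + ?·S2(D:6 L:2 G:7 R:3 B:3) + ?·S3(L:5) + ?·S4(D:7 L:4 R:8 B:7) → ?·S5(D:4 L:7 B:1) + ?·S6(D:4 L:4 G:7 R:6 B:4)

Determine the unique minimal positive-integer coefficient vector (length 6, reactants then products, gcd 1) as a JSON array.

Coefficients: [1, 2, 5, 1, 3, 3]

D: 1·5+2·6+5·0+1·7 = 24 | 3·4+3·4 = 24
L: 1·0+2·2+5·5+1·4 = 33 | 3·7+3·4 = 33
G: 1·7+2·7+5·0+1·0 = 21 | 3·0+3·7 = 21
R: 1·4+2·3+5·0+1·8 = 18 | 3·0+3·6 = 18
B: 1·2+2·3+5·0+1·7 = 15 | 3·1+3·4 = 15
gcd(1,2,5,1,3,3) = 1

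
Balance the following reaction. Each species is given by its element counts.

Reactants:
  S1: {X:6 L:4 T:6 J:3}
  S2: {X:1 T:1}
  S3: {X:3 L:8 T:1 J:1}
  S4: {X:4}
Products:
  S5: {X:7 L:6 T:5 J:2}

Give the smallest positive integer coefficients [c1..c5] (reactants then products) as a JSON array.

X: 2·6+6·1+2·3+1·4 = 28 | 4·7 = 28
L: 2·4+6·0+2·8+1·0 = 24 | 4·6 = 24
T: 2·6+6·1+2·1+1·0 = 20 | 4·5 = 20
J: 2·3+6·0+2·1+1·0 = 8 | 4·2 = 8
gcd(2,6,2,1,4) = 1

Coefficients: [2, 6, 2, 1, 4]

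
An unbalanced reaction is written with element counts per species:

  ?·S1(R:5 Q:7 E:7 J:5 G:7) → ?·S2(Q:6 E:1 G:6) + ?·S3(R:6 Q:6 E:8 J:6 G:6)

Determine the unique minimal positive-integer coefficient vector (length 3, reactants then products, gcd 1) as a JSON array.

R: 6·5 = 30 | 2·0+5·6 = 30
Q: 6·7 = 42 | 2·6+5·6 = 42
E: 6·7 = 42 | 2·1+5·8 = 42
J: 6·5 = 30 | 2·0+5·6 = 30
G: 6·7 = 42 | 2·6+5·6 = 42
gcd(6,2,5) = 1

Coefficients: [6, 2, 5]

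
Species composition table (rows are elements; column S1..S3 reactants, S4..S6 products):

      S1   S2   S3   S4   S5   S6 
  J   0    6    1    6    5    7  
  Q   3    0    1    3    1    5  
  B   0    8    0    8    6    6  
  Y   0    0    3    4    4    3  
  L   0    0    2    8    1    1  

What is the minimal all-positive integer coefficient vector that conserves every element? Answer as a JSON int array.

J: 3·0+4·6+6·1 = 30 | 1·6+2·5+2·7 = 30
Q: 3·3+4·0+6·1 = 15 | 1·3+2·1+2·5 = 15
B: 3·0+4·8+6·0 = 32 | 1·8+2·6+2·6 = 32
Y: 3·0+4·0+6·3 = 18 | 1·4+2·4+2·3 = 18
L: 3·0+4·0+6·2 = 12 | 1·8+2·1+2·1 = 12
gcd(3,4,6,1,2,2) = 1

Coefficients: [3, 4, 6, 1, 2, 2]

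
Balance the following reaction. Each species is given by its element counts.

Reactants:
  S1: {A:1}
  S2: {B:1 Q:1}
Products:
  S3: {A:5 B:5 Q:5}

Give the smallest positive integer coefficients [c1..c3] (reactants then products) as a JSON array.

Coefficients: [5, 5, 1]

A: 5·1+5·0 = 5 | 1·5 = 5
B: 5·0+5·1 = 5 | 1·5 = 5
Q: 5·0+5·1 = 5 | 1·5 = 5
gcd(5,5,1) = 1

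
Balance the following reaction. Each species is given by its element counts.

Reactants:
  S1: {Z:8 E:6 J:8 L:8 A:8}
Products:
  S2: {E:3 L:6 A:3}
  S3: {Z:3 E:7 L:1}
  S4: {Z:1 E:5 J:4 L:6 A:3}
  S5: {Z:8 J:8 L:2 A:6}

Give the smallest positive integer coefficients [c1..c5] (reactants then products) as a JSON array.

Coefficients: [6, 4, 2, 2, 5]

Z: 6·8 = 48 | 4·0+2·3+2·1+5·8 = 48
E: 6·6 = 36 | 4·3+2·7+2·5+5·0 = 36
J: 6·8 = 48 | 4·0+2·0+2·4+5·8 = 48
L: 6·8 = 48 | 4·6+2·1+2·6+5·2 = 48
A: 6·8 = 48 | 4·3+2·0+2·3+5·6 = 48
gcd(6,4,2,2,5) = 1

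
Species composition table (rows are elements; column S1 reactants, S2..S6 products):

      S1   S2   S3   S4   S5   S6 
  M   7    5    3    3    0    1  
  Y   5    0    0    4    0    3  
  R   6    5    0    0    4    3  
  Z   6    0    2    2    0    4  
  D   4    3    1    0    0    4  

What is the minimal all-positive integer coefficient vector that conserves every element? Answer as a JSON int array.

Coefficients: [5, 1, 5, 4, 4, 3]

M: 5·7 = 35 | 1·5+5·3+4·3+4·0+3·1 = 35
Y: 5·5 = 25 | 1·0+5·0+4·4+4·0+3·3 = 25
R: 5·6 = 30 | 1·5+5·0+4·0+4·4+3·3 = 30
Z: 5·6 = 30 | 1·0+5·2+4·2+4·0+3·4 = 30
D: 5·4 = 20 | 1·3+5·1+4·0+4·0+3·4 = 20
gcd(5,1,5,4,4,3) = 1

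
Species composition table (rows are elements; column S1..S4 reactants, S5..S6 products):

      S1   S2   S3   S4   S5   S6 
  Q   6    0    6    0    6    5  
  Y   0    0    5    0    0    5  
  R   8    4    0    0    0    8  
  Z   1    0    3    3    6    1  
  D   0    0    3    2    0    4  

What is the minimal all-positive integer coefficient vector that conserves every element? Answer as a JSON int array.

Q: 3·6+6·0+6·6+3·0 = 54 | 4·6+6·5 = 54
Y: 3·0+6·0+6·5+3·0 = 30 | 4·0+6·5 = 30
R: 3·8+6·4+6·0+3·0 = 48 | 4·0+6·8 = 48
Z: 3·1+6·0+6·3+3·3 = 30 | 4·6+6·1 = 30
D: 3·0+6·0+6·3+3·2 = 24 | 4·0+6·4 = 24
gcd(3,6,6,3,4,6) = 1

Coefficients: [3, 6, 6, 3, 4, 6]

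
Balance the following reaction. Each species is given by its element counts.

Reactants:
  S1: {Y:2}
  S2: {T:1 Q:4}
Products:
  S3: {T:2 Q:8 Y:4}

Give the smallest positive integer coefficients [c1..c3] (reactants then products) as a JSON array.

T: 2·0+2·1 = 2 | 1·2 = 2
Q: 2·0+2·4 = 8 | 1·8 = 8
Y: 2·2+2·0 = 4 | 1·4 = 4
gcd(2,2,1) = 1

Coefficients: [2, 2, 1]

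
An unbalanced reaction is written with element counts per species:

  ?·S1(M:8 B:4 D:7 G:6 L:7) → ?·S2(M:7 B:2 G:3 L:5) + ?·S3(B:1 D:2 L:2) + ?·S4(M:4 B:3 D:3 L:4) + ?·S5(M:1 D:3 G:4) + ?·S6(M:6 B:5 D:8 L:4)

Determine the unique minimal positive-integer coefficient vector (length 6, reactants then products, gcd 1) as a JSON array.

M: 6·8 = 48 | 4·7+5·0+2·4+6·1+1·6 = 48
B: 6·4 = 24 | 4·2+5·1+2·3+6·0+1·5 = 24
D: 6·7 = 42 | 4·0+5·2+2·3+6·3+1·8 = 42
G: 6·6 = 36 | 4·3+5·0+2·0+6·4+1·0 = 36
L: 6·7 = 42 | 4·5+5·2+2·4+6·0+1·4 = 42
gcd(6,4,5,2,6,1) = 1

Coefficients: [6, 4, 5, 2, 6, 1]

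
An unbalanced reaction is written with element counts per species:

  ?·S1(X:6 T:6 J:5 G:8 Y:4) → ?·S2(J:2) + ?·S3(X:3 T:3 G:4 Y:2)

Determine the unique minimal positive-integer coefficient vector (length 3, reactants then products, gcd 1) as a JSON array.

Coefficients: [2, 5, 4]

X: 2·6 = 12 | 5·0+4·3 = 12
T: 2·6 = 12 | 5·0+4·3 = 12
J: 2·5 = 10 | 5·2+4·0 = 10
G: 2·8 = 16 | 5·0+4·4 = 16
Y: 2·4 = 8 | 5·0+4·2 = 8
gcd(2,5,4) = 1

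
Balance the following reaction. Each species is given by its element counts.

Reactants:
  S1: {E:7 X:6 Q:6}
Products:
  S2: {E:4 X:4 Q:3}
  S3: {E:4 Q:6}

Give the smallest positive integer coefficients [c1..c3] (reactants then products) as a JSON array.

Coefficients: [4, 6, 1]

E: 4·7 = 28 | 6·4+1·4 = 28
X: 4·6 = 24 | 6·4+1·0 = 24
Q: 4·6 = 24 | 6·3+1·6 = 24
gcd(4,6,1) = 1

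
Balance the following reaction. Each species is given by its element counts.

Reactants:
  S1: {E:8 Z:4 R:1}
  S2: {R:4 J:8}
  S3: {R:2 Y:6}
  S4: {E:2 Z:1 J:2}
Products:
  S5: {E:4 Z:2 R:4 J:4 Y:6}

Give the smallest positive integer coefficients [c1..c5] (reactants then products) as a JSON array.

Coefficients: [2, 2, 5, 2, 5]

E: 2·8+2·0+5·0+2·2 = 20 | 5·4 = 20
Z: 2·4+2·0+5·0+2·1 = 10 | 5·2 = 10
R: 2·1+2·4+5·2+2·0 = 20 | 5·4 = 20
J: 2·0+2·8+5·0+2·2 = 20 | 5·4 = 20
Y: 2·0+2·0+5·6+2·0 = 30 | 5·6 = 30
gcd(2,2,5,2,5) = 1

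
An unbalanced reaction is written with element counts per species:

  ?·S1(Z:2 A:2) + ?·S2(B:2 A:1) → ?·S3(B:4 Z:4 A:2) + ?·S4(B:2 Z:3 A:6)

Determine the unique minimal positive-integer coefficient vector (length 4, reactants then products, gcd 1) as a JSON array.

Coefficients: [5, 4, 1, 2]

B: 5·0+4·2 = 8 | 1·4+2·2 = 8
Z: 5·2+4·0 = 10 | 1·4+2·3 = 10
A: 5·2+4·1 = 14 | 1·2+2·6 = 14
gcd(5,4,1,2) = 1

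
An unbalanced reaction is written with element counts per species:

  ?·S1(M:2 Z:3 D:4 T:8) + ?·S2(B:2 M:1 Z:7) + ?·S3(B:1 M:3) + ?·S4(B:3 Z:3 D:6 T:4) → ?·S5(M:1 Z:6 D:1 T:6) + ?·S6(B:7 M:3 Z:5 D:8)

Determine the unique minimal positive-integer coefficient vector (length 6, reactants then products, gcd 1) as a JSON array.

Coefficients: [2, 5, 3, 5, 6, 4]

B: 2·0+5·2+3·1+5·3 = 28 | 6·0+4·7 = 28
M: 2·2+5·1+3·3+5·0 = 18 | 6·1+4·3 = 18
Z: 2·3+5·7+3·0+5·3 = 56 | 6·6+4·5 = 56
D: 2·4+5·0+3·0+5·6 = 38 | 6·1+4·8 = 38
T: 2·8+5·0+3·0+5·4 = 36 | 6·6+4·0 = 36
gcd(2,5,3,5,6,4) = 1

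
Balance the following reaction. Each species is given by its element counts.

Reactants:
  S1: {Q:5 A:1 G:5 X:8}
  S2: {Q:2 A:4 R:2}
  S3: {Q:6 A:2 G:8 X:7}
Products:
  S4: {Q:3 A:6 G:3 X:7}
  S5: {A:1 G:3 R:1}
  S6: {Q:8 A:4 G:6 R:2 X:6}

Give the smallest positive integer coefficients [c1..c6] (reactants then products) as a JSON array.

Q: 2·5+6·2+4·6 = 46 | 2·3+2·0+5·8 = 46
A: 2·1+6·4+4·2 = 34 | 2·6+2·1+5·4 = 34
G: 2·5+6·0+4·8 = 42 | 2·3+2·3+5·6 = 42
R: 2·0+6·2+4·0 = 12 | 2·0+2·1+5·2 = 12
X: 2·8+6·0+4·7 = 44 | 2·7+2·0+5·6 = 44
gcd(2,6,4,2,2,5) = 1

Coefficients: [2, 6, 4, 2, 2, 5]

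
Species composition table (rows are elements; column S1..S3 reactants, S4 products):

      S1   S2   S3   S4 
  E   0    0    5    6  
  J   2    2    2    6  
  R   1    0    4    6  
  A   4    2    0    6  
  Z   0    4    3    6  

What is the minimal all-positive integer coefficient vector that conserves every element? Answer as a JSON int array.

E: 6·0+3·0+6·5 = 30 | 5·6 = 30
J: 6·2+3·2+6·2 = 30 | 5·6 = 30
R: 6·1+3·0+6·4 = 30 | 5·6 = 30
A: 6·4+3·2+6·0 = 30 | 5·6 = 30
Z: 6·0+3·4+6·3 = 30 | 5·6 = 30
gcd(6,3,6,5) = 1

Coefficients: [6, 3, 6, 5]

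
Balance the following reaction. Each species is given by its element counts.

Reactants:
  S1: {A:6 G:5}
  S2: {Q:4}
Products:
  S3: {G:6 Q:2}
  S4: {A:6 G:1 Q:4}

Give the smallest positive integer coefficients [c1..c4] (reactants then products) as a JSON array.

Coefficients: [3, 4, 2, 3]

A: 3·6+4·0 = 18 | 2·0+3·6 = 18
G: 3·5+4·0 = 15 | 2·6+3·1 = 15
Q: 3·0+4·4 = 16 | 2·2+3·4 = 16
gcd(3,4,2,3) = 1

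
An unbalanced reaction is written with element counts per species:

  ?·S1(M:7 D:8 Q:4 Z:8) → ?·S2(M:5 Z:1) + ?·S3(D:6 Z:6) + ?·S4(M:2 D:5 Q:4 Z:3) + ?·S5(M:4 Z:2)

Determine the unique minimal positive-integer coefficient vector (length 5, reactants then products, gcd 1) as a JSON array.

M: 6·7 = 42 | 2·5+3·0+6·2+5·4 = 42
D: 6·8 = 48 | 2·0+3·6+6·5+5·0 = 48
Q: 6·4 = 24 | 2·0+3·0+6·4+5·0 = 24
Z: 6·8 = 48 | 2·1+3·6+6·3+5·2 = 48
gcd(6,2,3,6,5) = 1

Coefficients: [6, 2, 3, 6, 5]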